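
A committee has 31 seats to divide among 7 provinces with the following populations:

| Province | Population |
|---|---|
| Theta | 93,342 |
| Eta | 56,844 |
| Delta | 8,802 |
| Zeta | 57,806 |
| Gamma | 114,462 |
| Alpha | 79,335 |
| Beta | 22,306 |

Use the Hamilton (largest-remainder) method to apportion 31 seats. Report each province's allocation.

Theta 7, Eta 4, Delta 1, Zeta 4, Gamma 8, Alpha 6, Beta 1

The standard divisor is 432897/31 ≈ 13964.419.
Standard quotas: Theta 6.6843, Eta 4.0706, Delta 0.6303, Zeta 4.1395, Gamma 8.1967, Alpha 5.6812, Beta 1.5973.
Lower quotas: Theta 6, Eta 4, Delta 0, Zeta 4, Gamma 8, Alpha 5, Beta 1 (sum 28, leaving 3 seats).
Remainders in descending order: Theta 0.6843, Alpha 0.6812, Delta 0.6303, Beta 0.5973, Gamma 0.1967, Zeta 0.1395, Eta 0.0706.
Largest remainders: Theta, Alpha, Delta receive the extra seats.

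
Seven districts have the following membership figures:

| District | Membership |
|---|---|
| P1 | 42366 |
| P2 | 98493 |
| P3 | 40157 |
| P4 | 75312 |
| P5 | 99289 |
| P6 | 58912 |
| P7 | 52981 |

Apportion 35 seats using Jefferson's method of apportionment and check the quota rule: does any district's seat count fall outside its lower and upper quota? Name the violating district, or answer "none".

Standard quotas: P1 3.172, P2 7.374, P3 3.006, P4 5.638, P5 7.433, P6 4.410, P7 3.966.
Jefferson allocation: P1 3, P2 7, P3 3, P4 6, P5 8, P6 4, P7 4.
Every allocation lies between the lower and upper quota.

none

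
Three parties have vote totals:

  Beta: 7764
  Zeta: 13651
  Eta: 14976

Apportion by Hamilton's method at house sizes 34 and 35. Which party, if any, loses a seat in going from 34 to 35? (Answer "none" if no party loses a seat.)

none

At 34 seats: Beta 7, Zeta 13, Eta 14.
At 35 seats: Beta 8, Zeta 13, Eta 14.
No party's allocation decreased.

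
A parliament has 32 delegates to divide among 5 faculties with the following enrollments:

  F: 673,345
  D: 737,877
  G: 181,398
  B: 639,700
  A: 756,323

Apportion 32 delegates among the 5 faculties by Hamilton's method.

The standard divisor is 2988643/32 ≈ 93395.094.
Standard quotas: F 7.2096, D 7.9006, G 1.9423, B 6.8494, A 8.0981.
Lower quotas: F 7, D 7, G 1, B 6, A 8 (sum 29, leaving 3 seats).
Remainders in descending order: G 0.9423, D 0.9006, B 0.8494, F 0.2096, A 0.0981.
The surplus seats go to G, D, B.

F=7; D=8; G=2; B=7; A=8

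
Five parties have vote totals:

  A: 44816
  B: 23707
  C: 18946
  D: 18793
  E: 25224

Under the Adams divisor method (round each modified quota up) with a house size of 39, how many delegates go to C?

6

Standard divisor 131486/39 ≈ 3371.436; standard quotas: A 13.293, B 7.032, C 5.620, D 5.574, E 7.482.
Rounding up gives 14, 8, 6, 6, 8 = 42 seats, so the divisor must be adjusted.
With modified divisor 3700: modified quotas A 12.112, B 6.407, C 5.121, D 5.079, E 6.817.
Rounding up: A 13, B 7, C 6, D 6, E 7 (total 39).
C receives 6.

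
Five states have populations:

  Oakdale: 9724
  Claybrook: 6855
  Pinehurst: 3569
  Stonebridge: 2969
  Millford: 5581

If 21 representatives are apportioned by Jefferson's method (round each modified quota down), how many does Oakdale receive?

Standard divisor 28698/21 ≈ 1366.571; standard quotas: Oakdale 7.116, Claybrook 5.016, Pinehurst 2.612, Stonebridge 2.173, Millford 4.084.
Rounding down gives 7, 5, 2, 2, 4 = 20 seats, so the divisor must be adjusted.
With modified divisor 1200: modified quotas Oakdale 8.103, Claybrook 5.713, Pinehurst 2.974, Stonebridge 2.474, Millford 4.651.
Rounding down: Oakdale 8, Claybrook 5, Pinehurst 2, Stonebridge 2, Millford 4 (total 21).
Oakdale receives 8.

8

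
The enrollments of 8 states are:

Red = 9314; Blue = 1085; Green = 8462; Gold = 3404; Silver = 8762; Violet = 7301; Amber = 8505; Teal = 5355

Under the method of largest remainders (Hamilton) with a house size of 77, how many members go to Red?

The standard divisor is 52188/77 ≈ 677.766.
Standard quotas: Red 13.7422, Blue 1.6008, Green 12.4851, Gold 5.0224, Silver 12.9278, Violet 10.7722, Amber 12.5486, Teal 7.9010.
Lower quotas: Red 13, Blue 1, Green 12, Gold 5, Silver 12, Violet 10, Amber 12, Teal 7 (sum 72, leaving 5 seats).
Remainders in descending order: Silver 0.9278, Teal 0.9010, Violet 0.7722, Red 0.7422, Blue 0.6008, Amber 0.5486, Green 0.4851, Gold 0.0224.
The surplus seats go to Silver, Teal, Violet, Red, Blue.
Red receives 14.

14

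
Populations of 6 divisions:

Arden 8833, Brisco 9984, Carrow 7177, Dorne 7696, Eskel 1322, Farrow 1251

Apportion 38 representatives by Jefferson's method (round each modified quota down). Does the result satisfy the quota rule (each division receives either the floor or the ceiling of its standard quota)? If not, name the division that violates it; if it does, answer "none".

Standard quotas: Arden 9.256, Brisco 10.462, Carrow 7.521, Dorne 8.065, Eskel 1.385, Farrow 1.311.
Jefferson allocation: Arden 9, Brisco 11, Carrow 8, Dorne 8, Eskel 1, Farrow 1.
Every allocation lies between the lower and upper quota.

none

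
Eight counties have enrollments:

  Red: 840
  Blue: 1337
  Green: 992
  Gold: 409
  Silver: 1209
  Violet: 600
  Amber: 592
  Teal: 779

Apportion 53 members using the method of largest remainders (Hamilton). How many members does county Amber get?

Standard divisor: 6758 ÷ 53 ≈ 127.509.
Standard quotas: Red 6.588, Blue 10.485, Green 7.780, Gold 3.208, Silver 9.482, Violet 4.706, Amber 4.643, Teal 6.109.
Lower quotas: Red 6, Blue 10, Green 7, Gold 3, Silver 9, Violet 4, Amber 4, Teal 6 (sum 49, leaving 4 seats).
Remainders in descending order: Green 0.780, Violet 0.706, Amber 0.643, Red 0.588, Blue 0.485, Silver 0.482, Gold 0.208, Teal 0.109.
The surplus seats go to Green, Violet, Amber, Red.
Amber receives 5.

5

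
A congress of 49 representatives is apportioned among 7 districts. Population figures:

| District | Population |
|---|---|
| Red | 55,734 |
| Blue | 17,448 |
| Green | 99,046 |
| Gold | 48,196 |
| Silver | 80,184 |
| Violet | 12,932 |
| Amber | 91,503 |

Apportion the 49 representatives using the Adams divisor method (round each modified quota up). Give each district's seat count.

Red: 7, Blue: 2, Green: 12, Gold: 6, Silver: 9, Violet: 2, Amber: 11

Standard divisor 405043/49 ≈ 8266.184; standard quotas: Red 6.742, Blue 2.111, Green 11.982, Gold 5.831, Silver 9.700, Violet 1.564, Amber 11.070.
Rounding up gives 7, 3, 12, 6, 10, 2, 12 = 52 seats, so the divisor must be adjusted.
With modified divisor 8960: modified quotas Red 6.220, Blue 1.947, Green 11.054, Gold 5.379, Silver 8.949, Violet 1.443, Amber 10.212.
Rounding up: Red 7, Blue 2, Green 12, Gold 6, Silver 9, Violet 2, Amber 11 (total 49).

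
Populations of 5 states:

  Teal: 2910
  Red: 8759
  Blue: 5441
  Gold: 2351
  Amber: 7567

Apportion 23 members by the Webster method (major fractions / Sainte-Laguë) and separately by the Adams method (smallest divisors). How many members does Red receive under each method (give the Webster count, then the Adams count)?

8 and 7

Webster: Teal 2, Red 8, Blue 5, Gold 2, Amber 6.
Adams: Teal 3, Red 7, Blue 5, Gold 2, Amber 6.
Red gets 8 under Webster and 7 under Adams.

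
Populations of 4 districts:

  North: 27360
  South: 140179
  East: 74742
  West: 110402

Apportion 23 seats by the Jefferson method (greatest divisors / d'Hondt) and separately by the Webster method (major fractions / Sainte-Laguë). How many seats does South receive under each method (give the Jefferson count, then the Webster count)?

Jefferson: North 1, South 10, East 5, West 7.
Webster: North 2, South 9, East 5, West 7.
South gets 10 under Jefferson and 9 under Webster.

10 and 9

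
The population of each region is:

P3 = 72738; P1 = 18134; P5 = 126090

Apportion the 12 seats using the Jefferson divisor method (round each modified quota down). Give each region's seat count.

P3=4; P1=1; P5=7

Standard divisor 216962/12 ≈ 18080.167; standard quotas: P3 4.023, P1 1.003, P5 6.974.
Rounding down gives 4, 1, 6 = 11 seats, so the divisor must be adjusted.
With modified divisor 16900: modified quotas P3 4.304, P1 1.073, P5 7.461.
Rounding down: P3 4, P1 1, P5 7 (total 12).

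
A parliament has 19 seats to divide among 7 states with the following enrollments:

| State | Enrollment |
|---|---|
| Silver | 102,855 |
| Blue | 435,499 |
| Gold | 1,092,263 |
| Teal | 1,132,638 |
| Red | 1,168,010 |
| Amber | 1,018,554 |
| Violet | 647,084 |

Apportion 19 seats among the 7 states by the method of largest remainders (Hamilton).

Silver: 0, Blue: 2, Gold: 4, Teal: 4, Red: 4, Amber: 3, Violet: 2

The standard divisor is 5596903/19 ≈ 294573.842.
Standard quotas: Silver 0.3492, Blue 1.4784, Gold 3.7079, Teal 3.8450, Red 3.9651, Amber 3.4577, Violet 2.1967.
Lower quotas: Silver 0, Blue 1, Gold 3, Teal 3, Red 3, Amber 3, Violet 2 (sum 15, leaving 4 seats).
Remainders in descending order: Red 0.9651, Teal 0.8450, Gold 0.7079, Blue 0.4784, Amber 0.4577, Silver 0.3492, Violet 0.1967.
Largest remainders: Red, Teal, Gold, Blue receive the extra seats.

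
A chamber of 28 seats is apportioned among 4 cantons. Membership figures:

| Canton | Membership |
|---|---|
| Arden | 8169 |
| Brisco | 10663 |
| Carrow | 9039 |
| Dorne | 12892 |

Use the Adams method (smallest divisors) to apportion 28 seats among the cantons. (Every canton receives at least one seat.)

Arden 6, Brisco 7, Carrow 6, Dorne 9

Standard divisor 40763/28 ≈ 1455.821; standard quotas: Arden 5.611, Brisco 7.324, Carrow 6.209, Dorne 8.855.
Rounding up gives 6, 8, 7, 9 = 30 seats, so the divisor must be adjusted.
With modified divisor 1600: modified quotas Arden 5.106, Brisco 6.664, Carrow 5.649, Dorne 8.057.
Rounding up: Arden 6, Brisco 7, Carrow 6, Dorne 9 (total 28).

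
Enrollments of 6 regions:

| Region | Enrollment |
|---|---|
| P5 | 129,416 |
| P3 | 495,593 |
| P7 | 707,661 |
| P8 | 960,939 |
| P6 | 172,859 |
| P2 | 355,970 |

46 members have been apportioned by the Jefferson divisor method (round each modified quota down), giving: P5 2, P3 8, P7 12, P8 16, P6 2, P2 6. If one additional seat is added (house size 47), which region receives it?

P6

Priority for the next seat is population ÷ (current seats + 1).
Priorities: P5 43138.667, P3 55065.889, P7 54435.462, P8 56525.824, P6 57619.667, P2 50852.857.
Highest priority: P6.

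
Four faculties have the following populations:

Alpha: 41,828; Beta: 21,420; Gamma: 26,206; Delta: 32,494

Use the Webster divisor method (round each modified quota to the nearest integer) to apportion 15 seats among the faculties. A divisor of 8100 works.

With modified divisor 8100: modified quotas Alpha 5.164, Beta 2.644, Gamma 3.235, Delta 4.012.
Rounding to the nearest integer: Alpha 5, Beta 3, Gamma 3, Delta 4 (total 15).

Alpha 5; Beta 3; Gamma 3; Delta 4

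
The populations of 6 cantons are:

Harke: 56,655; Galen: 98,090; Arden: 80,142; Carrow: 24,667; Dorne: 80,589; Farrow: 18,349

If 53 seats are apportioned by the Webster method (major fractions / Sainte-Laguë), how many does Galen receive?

14

Standard divisor 358492/53 ≈ 6764; standard quotas: Harke 8.376, Galen 14.502, Arden 11.848, Carrow 3.647, Dorne 11.914, Farrow 2.713.
Rounding to the nearest integer gives 8, 15, 12, 4, 12, 3 = 54 seats, so the divisor must be adjusted.
With modified divisor 6900: modified quotas Harke 8.211, Galen 14.216, Arden 11.615, Carrow 3.575, Dorne 11.680, Farrow 2.659.
Rounding to the nearest integer: Harke 8, Galen 14, Arden 12, Carrow 4, Dorne 12, Farrow 3 (total 53).
Galen receives 14.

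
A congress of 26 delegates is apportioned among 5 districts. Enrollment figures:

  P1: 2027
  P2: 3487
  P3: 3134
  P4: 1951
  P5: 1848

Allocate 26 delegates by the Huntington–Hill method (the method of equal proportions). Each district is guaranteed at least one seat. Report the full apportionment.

P1 4, P2 7, P3 7, P4 4, P5 4

With divisor 475: modified quotas P1 4.267, P2 7.341, P3 6.598, P4 4.107, P5 3.891.
Geometric-mean thresholds: P1 √(4·5)=4.472, P2 √(7·8)=7.483, P3 √(6·7)=6.481, P4 √(4·5)=4.472, P5 √(3·4)=3.464.
Each quota rounded against its threshold gives P1 4, P2 7, P3 7, P4 4, P5 4 (total 26).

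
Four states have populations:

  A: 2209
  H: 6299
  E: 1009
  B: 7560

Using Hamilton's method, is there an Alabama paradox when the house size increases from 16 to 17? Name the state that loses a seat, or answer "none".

At 16 seats: A 2, H 6, E 1, B 7.
At 17 seats: A 2, H 6, E 1, B 8.
No state's allocation decreased.

none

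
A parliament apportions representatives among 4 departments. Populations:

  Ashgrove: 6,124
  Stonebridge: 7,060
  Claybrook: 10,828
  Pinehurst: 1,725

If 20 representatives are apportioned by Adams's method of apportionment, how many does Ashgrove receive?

Standard divisor 25737/20 ≈ 1286.85; standard quotas: Ashgrove 4.759, Stonebridge 5.486, Claybrook 8.414, Pinehurst 1.340.
Rounding up gives 5, 6, 9, 2 = 22 seats, so the divisor must be adjusted.
With modified divisor 1500: modified quotas Ashgrove 4.083, Stonebridge 4.707, Claybrook 7.219, Pinehurst 1.150.
Rounding up: Ashgrove 5, Stonebridge 5, Claybrook 8, Pinehurst 2 (total 20).
Ashgrove receives 5.

5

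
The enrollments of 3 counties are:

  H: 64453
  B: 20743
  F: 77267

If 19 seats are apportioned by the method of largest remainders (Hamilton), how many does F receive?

9

The standard divisor is 162463/19 ≈ 8550.684.
Standard quotas: H 7.5378, B 2.4259, F 9.0364.
Lower quotas: H 7, B 2, F 9 (sum 18, leaving 1 seat).
Remainders in descending order: H 0.5378, B 0.4259, F 0.0364.
Largest remainder: H receives the extra seat.
F receives 9.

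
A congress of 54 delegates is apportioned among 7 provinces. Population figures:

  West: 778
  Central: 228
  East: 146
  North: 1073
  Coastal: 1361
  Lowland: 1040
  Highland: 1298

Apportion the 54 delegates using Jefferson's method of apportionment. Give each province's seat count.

West 7, Central 2, East 1, North 10, Coastal 13, Lowland 9, Highland 12

Standard divisor 5924/54 ≈ 109.704; standard quotas: West 7.092, Central 2.078, East 1.331, North 9.781, Coastal 12.406, Lowland 9.480, Highland 11.832.
Rounding down gives 7, 2, 1, 9, 12, 9, 11 = 51 seats, so the divisor must be adjusted.
With modified divisor 104.3: modified quotas West 7.459, Central 2.186, East 1.400, North 10.288, Coastal 13.049, Lowland 9.971, Highland 12.445.
Rounding down: West 7, Central 2, East 1, North 10, Coastal 13, Lowland 9, Highland 12 (total 54).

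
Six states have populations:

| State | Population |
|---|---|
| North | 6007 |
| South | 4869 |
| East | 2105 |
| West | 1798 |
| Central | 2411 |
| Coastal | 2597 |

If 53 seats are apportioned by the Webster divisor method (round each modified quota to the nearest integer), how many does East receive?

Standard divisor 19787/53 ≈ 373.34; standard quotas: North 16.090, South 13.042, East 5.638, West 4.816, Central 6.458, Coastal 6.956.
Rounding to the nearest integer gives North 16, South 13, East 6, West 5, Central 6, Coastal 7 — total 53, matching the house size, so no adjustment is needed.
East receives 6.

6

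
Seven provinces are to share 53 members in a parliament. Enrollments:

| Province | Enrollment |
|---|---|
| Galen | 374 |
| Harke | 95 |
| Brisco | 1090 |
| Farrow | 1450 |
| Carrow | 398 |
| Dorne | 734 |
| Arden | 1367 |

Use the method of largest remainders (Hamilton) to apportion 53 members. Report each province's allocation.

Galen=4; Harke=1; Brisco=10; Farrow=14; Carrow=4; Dorne=7; Arden=13

Total 5508; standard divisor 5508/53 ≈ 103.925.
Standard quotas: Galen 3.599, Harke 0.914, Brisco 10.488, Farrow 13.952, Carrow 3.830, Dorne 7.063, Arden 13.154.
Lower quotas: Galen 3, Harke 0, Brisco 10, Farrow 13, Carrow 3, Dorne 7, Arden 13 (sum 49, leaving 4 seats).
Remainders in descending order: Farrow 0.952, Harke 0.914, Carrow 0.830, Galen 0.599, Brisco 0.488, Arden 0.154, Dorne 0.063.
The surplus seats go to Farrow, Harke, Carrow, Galen.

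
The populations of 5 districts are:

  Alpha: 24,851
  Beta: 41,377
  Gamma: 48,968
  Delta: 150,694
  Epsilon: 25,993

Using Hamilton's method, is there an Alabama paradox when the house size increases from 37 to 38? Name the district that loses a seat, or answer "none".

At 37 seats: Alpha 3, Beta 5, Gamma 6, Delta 19, Epsilon 4.
At 38 seats: Alpha 3, Beta 6, Gamma 6, Delta 20, Epsilon 3.
Epsilon drops from 4 to 3.

Epsilon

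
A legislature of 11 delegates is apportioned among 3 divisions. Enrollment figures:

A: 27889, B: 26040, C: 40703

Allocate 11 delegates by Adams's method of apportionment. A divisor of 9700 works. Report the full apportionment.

With modified divisor 9700: modified quotas A 2.875, B 2.685, C 4.196.
Rounding up: A 3, B 3, C 5 (total 11).

A: 3; B: 3; C: 5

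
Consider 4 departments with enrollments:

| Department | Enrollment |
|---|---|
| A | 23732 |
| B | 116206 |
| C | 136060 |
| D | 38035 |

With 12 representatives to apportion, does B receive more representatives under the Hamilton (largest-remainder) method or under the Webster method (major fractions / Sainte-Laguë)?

Hamilton: A 1, B 4, C 5, D 2.
Webster: A 1, B 5, C 5, D 1.
B gets 4 under Hamilton and 5 under Webster.

Webster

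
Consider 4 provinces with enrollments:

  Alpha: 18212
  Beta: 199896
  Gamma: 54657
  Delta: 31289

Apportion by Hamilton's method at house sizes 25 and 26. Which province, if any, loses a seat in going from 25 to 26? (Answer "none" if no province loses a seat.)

Alpha

At 25 seats: Alpha 2, Beta 16, Gamma 4, Delta 3.
At 26 seats: Alpha 1, Beta 17, Gamma 5, Delta 3.
Alpha drops from 2 to 1.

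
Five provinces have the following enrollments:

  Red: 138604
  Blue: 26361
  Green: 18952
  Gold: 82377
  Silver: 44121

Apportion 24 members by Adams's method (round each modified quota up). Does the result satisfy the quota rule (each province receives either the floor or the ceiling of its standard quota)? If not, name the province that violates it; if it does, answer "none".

none

Standard quotas: Red 10.716, Blue 2.038, Green 1.465, Gold 6.369, Silver 3.411.
Adams allocation: Red 10, Blue 2, Green 2, Gold 6, Silver 4.
Every allocation lies between the lower and upper quota.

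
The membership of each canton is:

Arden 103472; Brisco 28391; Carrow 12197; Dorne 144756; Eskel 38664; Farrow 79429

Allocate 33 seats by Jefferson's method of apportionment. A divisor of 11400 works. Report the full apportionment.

Arden=9, Brisco=2, Carrow=1, Dorne=12, Eskel=3, Farrow=6

With modified divisor 11400: modified quotas Arden 9.076, Brisco 2.490, Carrow 1.070, Dorne 12.698, Eskel 3.392, Farrow 6.967.
Rounding down: Arden 9, Brisco 2, Carrow 1, Dorne 12, Eskel 3, Farrow 6 (total 33).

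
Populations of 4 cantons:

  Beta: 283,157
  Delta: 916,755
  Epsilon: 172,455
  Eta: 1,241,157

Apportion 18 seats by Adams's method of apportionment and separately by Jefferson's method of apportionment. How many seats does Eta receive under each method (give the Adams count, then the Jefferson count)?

Adams: Beta 2, Delta 6, Epsilon 2, Eta 8.
Jefferson: Beta 2, Delta 6, Epsilon 1, Eta 9.
Eta gets 8 under Adams and 9 under Jefferson.

8 and 9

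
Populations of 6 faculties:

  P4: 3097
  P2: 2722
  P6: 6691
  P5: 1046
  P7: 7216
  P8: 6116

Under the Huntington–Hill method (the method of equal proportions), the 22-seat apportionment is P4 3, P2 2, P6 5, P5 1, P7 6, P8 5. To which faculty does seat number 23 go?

P6

Priority for the next seat is population ÷ (√(s·(s+1))).
Priorities: P4 894.027, P2 1111.252, P6 1221.604, P5 739.634, P7 1113.453, P8 1116.624.
Highest priority: P6.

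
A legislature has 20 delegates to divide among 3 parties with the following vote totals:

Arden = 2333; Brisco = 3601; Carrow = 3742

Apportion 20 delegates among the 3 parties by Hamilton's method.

Arden 5; Brisco 7; Carrow 8

The standard divisor is 9676/20 ≈ 483.8.
Standard quotas: Arden 4.822, Brisco 7.443, Carrow 7.735.
Lower quotas: Arden 4, Brisco 7, Carrow 7 (sum 18, leaving 2 seats).
Remainders in descending order: Arden 0.822, Carrow 0.735, Brisco 0.443.
Largest remainders: Arden, Carrow receive the extra seats.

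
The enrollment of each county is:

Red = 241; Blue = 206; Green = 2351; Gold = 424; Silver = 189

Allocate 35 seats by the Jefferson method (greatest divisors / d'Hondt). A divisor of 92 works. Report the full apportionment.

Red 2; Blue 2; Green 25; Gold 4; Silver 2

With modified divisor 92: modified quotas Red 2.620, Blue 2.239, Green 25.554, Gold 4.609, Silver 2.054.
Rounding down: Red 2, Blue 2, Green 25, Gold 4, Silver 2 (total 35).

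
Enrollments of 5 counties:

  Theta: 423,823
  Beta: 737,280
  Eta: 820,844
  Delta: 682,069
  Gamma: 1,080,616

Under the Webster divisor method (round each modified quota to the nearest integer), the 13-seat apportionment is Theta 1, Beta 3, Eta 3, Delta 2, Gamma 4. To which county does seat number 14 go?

Priority for the next seat is population ÷ (current seats + 0.5).
Priorities: Theta 282548.667, Beta 210651.429, Eta 234526.857, Delta 272827.600, Gamma 240136.889.
Highest priority: Theta.

Theta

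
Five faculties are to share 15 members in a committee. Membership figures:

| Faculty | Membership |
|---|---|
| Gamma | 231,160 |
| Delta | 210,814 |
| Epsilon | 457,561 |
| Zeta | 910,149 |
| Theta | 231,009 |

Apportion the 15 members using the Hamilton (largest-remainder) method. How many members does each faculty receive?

Gamma=2; Delta=1; Epsilon=3; Zeta=7; Theta=2

The standard divisor is 2040693/15 ≈ 136046.2.
Standard quotas: Gamma 1.6991, Delta 1.5496, Epsilon 3.3633, Zeta 6.6900, Theta 1.6980.
Lower quotas: Gamma 1, Delta 1, Epsilon 3, Zeta 6, Theta 1 (sum 12, leaving 3 seats).
Remainders in descending order: Gamma 0.6991, Theta 0.6980, Zeta 0.6900, Delta 0.5496, Epsilon 0.3633.
The surplus seats go to Gamma, Theta, Zeta.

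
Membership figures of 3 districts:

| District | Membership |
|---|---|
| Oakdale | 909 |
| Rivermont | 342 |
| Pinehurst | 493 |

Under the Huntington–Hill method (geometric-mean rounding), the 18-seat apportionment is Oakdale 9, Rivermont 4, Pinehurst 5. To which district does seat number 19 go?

Oakdale

Priority for the next seat is population ÷ (√(s·(s+1))).
Priorities: Oakdale 95.817, Rivermont 76.474, Pinehurst 90.009.
Highest priority: Oakdale.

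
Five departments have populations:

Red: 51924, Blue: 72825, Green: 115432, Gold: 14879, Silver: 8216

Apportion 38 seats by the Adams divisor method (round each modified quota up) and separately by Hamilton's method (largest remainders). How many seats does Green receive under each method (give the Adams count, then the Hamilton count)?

16 and 17

Adams: Red 7, Blue 10, Green 16, Gold 3, Silver 2.
Hamilton: Red 7, Blue 11, Green 17, Gold 2, Silver 1.
Green gets 16 under Adams and 17 under Hamilton.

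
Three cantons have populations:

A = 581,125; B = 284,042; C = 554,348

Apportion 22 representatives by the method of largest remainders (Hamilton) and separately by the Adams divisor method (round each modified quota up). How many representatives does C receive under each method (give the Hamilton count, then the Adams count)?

9 and 8

Hamilton: A 9, B 4, C 9.
Adams: A 9, B 5, C 8.
C gets 9 under Hamilton and 8 under Adams.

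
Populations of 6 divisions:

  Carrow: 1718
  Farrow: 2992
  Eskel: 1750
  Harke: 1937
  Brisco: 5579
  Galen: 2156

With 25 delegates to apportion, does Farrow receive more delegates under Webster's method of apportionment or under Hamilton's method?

Webster: Carrow 3, Farrow 5, Eskel 3, Harke 3, Brisco 8, Galen 3.
Hamilton: Carrow 3, Farrow 4, Eskel 3, Harke 3, Brisco 9, Galen 3.
Farrow gets 5 under Webster and 4 under Hamilton.

Webster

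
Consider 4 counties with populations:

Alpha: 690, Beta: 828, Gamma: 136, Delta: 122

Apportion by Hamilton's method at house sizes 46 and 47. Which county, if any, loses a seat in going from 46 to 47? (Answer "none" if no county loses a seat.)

At 46 seats: Alpha 18, Beta 21, Gamma 4, Delta 3.
At 47 seats: Alpha 18, Beta 22, Gamma 4, Delta 3.
No county's allocation decreased.

none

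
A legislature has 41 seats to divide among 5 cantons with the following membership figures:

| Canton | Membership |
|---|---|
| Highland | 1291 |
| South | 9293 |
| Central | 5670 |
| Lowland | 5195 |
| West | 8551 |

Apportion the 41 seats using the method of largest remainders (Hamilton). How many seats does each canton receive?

Highland 2, South 13, Central 8, Lowland 7, West 11

Total 30000; standard divisor 30000/41 ≈ 731.707.
Standard quotas: Highland 1.7644, South 12.7004, Central 7.7490, Lowland 7.0998, West 11.6864.
Lower quotas: Highland 1, South 12, Central 7, Lowland 7, West 11 (sum 38, leaving 3 seats).
Remainders in descending order: Highland 0.7644, Central 0.7490, South 0.7004, West 0.6864, Lowland 0.0998.
Largest remainders: Highland, Central, South receive the extra seats.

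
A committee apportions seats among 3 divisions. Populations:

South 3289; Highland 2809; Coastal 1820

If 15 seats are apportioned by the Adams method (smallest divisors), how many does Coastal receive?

Standard divisor 7918/15 ≈ 527.867; standard quotas: South 6.231, Highland 5.321, Coastal 3.448.
Rounding up gives 7, 6, 4 = 17 seats, so the divisor must be adjusted.
With modified divisor 600: modified quotas South 5.482, Highland 4.682, Coastal 3.033.
Rounding up: South 6, Highland 5, Coastal 4 (total 15).
Coastal receives 4.

4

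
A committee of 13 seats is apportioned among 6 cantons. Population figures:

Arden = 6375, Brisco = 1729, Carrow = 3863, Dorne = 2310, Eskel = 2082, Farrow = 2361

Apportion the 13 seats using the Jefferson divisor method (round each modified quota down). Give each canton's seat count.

Arden=5; Brisco=1; Carrow=3; Dorne=1; Eskel=1; Farrow=2

Standard divisor 18720/13 ≈ 1440; standard quotas: Arden 4.427, Brisco 1.201, Carrow 2.683, Dorne 1.604, Eskel 1.446, Farrow 1.640.
Rounding down gives 4, 1, 2, 1, 1, 1 = 10 seats, so the divisor must be adjusted.
With modified divisor 1168: modified quotas Arden 5.458, Brisco 1.480, Carrow 3.307, Dorne 1.978, Eskel 1.783, Farrow 2.021.
Rounding down: Arden 5, Brisco 1, Carrow 3, Dorne 1, Eskel 1, Farrow 2 (total 13).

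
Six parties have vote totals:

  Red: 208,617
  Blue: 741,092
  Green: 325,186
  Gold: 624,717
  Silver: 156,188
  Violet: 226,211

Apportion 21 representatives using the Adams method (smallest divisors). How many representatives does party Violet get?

Standard divisor 2282011/21 ≈ 108667.19; standard quotas: Red 1.920, Blue 6.820, Green 2.992, Gold 5.749, Silver 1.437, Violet 2.082.
Rounding up gives 2, 7, 3, 6, 2, 3 = 23 seats, so the divisor must be adjusted.
With modified divisor 124200: modified quotas Red 1.680, Blue 5.967, Green 2.618, Gold 5.030, Silver 1.258, Violet 1.821.
Rounding up: Red 2, Blue 6, Green 3, Gold 6, Silver 2, Violet 2 (total 21).
Violet receives 2.

2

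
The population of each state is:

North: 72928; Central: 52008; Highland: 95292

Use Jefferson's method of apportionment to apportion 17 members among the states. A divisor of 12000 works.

With modified divisor 12000: modified quotas North 6.077, Central 4.334, Highland 7.941.
Rounding down: North 6, Central 4, Highland 7 (total 17).

North 6, Central 4, Highland 7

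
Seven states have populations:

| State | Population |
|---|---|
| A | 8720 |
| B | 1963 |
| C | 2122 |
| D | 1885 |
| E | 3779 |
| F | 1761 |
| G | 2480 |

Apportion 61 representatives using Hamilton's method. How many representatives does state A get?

Total 22710; standard divisor 22710/61 ≈ 372.295.
Standard quotas: A 23.4223, B 5.2727, C 5.6998, D 5.0632, E 10.1506, F 4.7301, G 6.6614.
Lower quotas: A 23, B 5, C 5, D 5, E 10, F 4, G 6 (sum 58, leaving 3 seats).
Remainders in descending order: F 0.7301, C 0.6998, G 0.6614, A 0.4223, B 0.2727, E 0.1506, D 0.0632.
Largest remainders: F, C, G receive the extra seats.
A receives 23.

23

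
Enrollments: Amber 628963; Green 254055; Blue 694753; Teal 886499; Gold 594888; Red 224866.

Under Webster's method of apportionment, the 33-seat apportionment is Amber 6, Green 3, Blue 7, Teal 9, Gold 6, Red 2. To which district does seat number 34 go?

Priority for the next seat is population ÷ (current seats + 0.5).
Priorities: Amber 96763.538, Green 72587.143, Blue 92633.733, Teal 93315.684, Gold 91521.231, Red 89946.400.
Highest priority: Amber.

Amber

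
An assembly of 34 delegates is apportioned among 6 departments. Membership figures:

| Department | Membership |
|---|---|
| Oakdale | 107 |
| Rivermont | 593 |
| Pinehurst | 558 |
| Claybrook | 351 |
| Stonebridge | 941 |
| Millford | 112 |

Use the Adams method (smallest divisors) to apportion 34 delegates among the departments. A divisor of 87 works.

Oakdale 2, Rivermont 7, Pinehurst 7, Claybrook 5, Stonebridge 11, Millford 2

With modified divisor 87: modified quotas Oakdale 1.230, Rivermont 6.816, Pinehurst 6.414, Claybrook 4.034, Stonebridge 10.816, Millford 1.287.
Rounding up: Oakdale 2, Rivermont 7, Pinehurst 7, Claybrook 5, Stonebridge 11, Millford 2 (total 34).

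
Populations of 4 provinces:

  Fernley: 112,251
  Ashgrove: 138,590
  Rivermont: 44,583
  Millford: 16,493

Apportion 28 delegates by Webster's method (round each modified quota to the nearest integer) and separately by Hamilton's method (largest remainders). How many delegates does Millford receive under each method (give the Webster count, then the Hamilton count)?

1 and 2

Webster: Fernley 10, Ashgrove 13, Rivermont 4, Millford 1.
Hamilton: Fernley 10, Ashgrove 12, Rivermont 4, Millford 2.
Millford gets 1 under Webster and 2 under Hamilton.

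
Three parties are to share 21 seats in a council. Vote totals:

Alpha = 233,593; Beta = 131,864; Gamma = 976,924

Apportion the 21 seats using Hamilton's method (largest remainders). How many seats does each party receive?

Standard divisor: 1342381 ÷ 21 ≈ 63922.905.
Standard quotas: Alpha 3.6543, Beta 2.0629, Gamma 15.2828.
Lower quotas: Alpha 3, Beta 2, Gamma 15 (sum 20, leaving 1 seat).
Remainders in descending order: Alpha 0.6543, Gamma 0.2828, Beta 0.0629.
Largest remainder: Alpha receives the extra seat.

Alpha 4; Beta 2; Gamma 15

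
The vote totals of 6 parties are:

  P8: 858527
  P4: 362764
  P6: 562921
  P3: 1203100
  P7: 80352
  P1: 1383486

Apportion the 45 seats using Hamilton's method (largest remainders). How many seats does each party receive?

Standard divisor: 4451150 ÷ 45 ≈ 98914.444.
Standard quotas: P8 8.6795, P4 3.6675, P6 5.6910, P3 12.1630, P7 0.8123, P1 13.9867.
Lower quotas: P8 8, P4 3, P6 5, P3 12, P7 0, P1 13 (sum 41, leaving 4 seats).
Remainders in descending order: P1 0.9867, P7 0.8123, P6 0.6910, P8 0.6795, P4 0.6675, P3 0.1630.
The surplus seats go to P1, P7, P6, P8.

P8: 9, P4: 3, P6: 6, P3: 12, P7: 1, P1: 14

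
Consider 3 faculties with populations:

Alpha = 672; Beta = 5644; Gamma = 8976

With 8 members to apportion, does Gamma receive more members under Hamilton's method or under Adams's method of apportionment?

Hamilton: Alpha 0, Beta 3, Gamma 5.
Adams: Alpha 1, Beta 3, Gamma 4.
Gamma gets 5 under Hamilton and 4 under Adams.

Hamilton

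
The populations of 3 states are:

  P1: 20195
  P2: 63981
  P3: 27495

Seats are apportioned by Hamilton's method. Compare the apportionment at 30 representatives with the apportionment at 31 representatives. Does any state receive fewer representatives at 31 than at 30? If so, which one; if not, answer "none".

At 30 seats: P1 6, P2 17, P3 7.
At 31 seats: P1 5, P2 18, P3 8.
P1 drops from 6 to 5.

P1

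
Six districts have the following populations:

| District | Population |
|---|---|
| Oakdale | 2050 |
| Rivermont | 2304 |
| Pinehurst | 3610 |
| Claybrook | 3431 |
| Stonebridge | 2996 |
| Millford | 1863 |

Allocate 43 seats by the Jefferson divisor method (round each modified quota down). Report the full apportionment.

Standard divisor 16254/43 ≈ 378; standard quotas: Oakdale 5.423, Rivermont 6.095, Pinehurst 9.550, Claybrook 9.077, Stonebridge 7.926, Millford 4.929.
Rounding down gives 5, 6, 9, 9, 7, 4 = 40 seats, so the divisor must be adjusted.
With modified divisor 350: modified quotas Oakdale 5.857, Rivermont 6.583, Pinehurst 10.314, Claybrook 9.803, Stonebridge 8.560, Millford 5.323.
Rounding down: Oakdale 5, Rivermont 6, Pinehurst 10, Claybrook 9, Stonebridge 8, Millford 5 (total 43).

Oakdale: 5, Rivermont: 6, Pinehurst: 10, Claybrook: 9, Stonebridge: 8, Millford: 5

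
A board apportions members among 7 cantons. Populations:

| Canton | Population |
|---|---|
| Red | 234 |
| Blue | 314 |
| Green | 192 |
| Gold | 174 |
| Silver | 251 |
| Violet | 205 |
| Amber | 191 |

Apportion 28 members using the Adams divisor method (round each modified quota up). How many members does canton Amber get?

4

Standard divisor 1561/28 ≈ 55.75; standard quotas: Red 4.197, Blue 5.632, Green 3.444, Gold 3.121, Silver 4.502, Violet 3.677, Amber 3.426.
Rounding up gives 5, 6, 4, 4, 5, 4, 4 = 32 seats, so the divisor must be adjusted.
With modified divisor 63.2: modified quotas Red 3.703, Blue 4.968, Green 3.038, Gold 2.753, Silver 3.972, Violet 3.244, Amber 3.022.
Rounding up: Red 4, Blue 5, Green 4, Gold 3, Silver 4, Violet 4, Amber 4 (total 28).
Amber receives 4.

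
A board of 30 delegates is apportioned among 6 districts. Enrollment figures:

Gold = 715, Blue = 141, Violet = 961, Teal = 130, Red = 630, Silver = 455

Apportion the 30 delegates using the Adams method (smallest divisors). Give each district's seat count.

Standard divisor 3032/30 ≈ 101.067; standard quotas: Gold 7.075, Blue 1.395, Violet 9.509, Teal 1.286, Red 6.234, Silver 4.502.
Rounding up gives 8, 2, 10, 2, 7, 5 = 34 seats, so the divisor must be adjusted.
With modified divisor 116: modified quotas Gold 6.164, Blue 1.216, Violet 8.284, Teal 1.121, Red 5.431, Silver 3.922.
Rounding up: Gold 7, Blue 2, Violet 9, Teal 2, Red 6, Silver 4 (total 30).

Gold 7, Blue 2, Violet 9, Teal 2, Red 6, Silver 4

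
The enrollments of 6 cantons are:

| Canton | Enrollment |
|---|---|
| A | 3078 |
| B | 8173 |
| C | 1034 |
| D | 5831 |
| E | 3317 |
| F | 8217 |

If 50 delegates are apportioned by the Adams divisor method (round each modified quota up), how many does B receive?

Standard divisor 29650/50 ≈ 593; standard quotas: A 5.191, B 13.782, C 1.744, D 9.833, E 5.594, F 13.857.
Rounding up gives 6, 14, 2, 10, 6, 14 = 52 seats, so the divisor must be adjusted.
With modified divisor 630: modified quotas A 4.886, B 12.973, C 1.641, D 9.256, E 5.265, F 13.043.
Rounding up: A 5, B 13, C 2, D 10, E 6, F 14 (total 50).
B receives 13.

13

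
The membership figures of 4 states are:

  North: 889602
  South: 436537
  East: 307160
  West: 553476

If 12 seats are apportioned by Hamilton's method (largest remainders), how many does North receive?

Total 2186775; standard divisor 2186775/12 ≈ 182231.25.
Standard quotas: North 4.8817, South 2.3955, East 1.6856, West 3.0372.
Lower quotas: North 4, South 2, East 1, West 3 (sum 10, leaving 2 seats).
Remainders in descending order: North 0.8817, East 0.6856, South 0.3955, West 0.0372.
Largest remainders: North, East receive the extra seats.
North receives 5.

5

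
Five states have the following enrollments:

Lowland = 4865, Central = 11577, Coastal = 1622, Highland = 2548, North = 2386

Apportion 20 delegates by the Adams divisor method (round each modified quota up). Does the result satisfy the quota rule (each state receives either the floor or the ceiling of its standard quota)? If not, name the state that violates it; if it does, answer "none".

none

Standard quotas: Lowland 4.231, Central 10.068, Coastal 1.411, Highland 2.216, North 2.075.
Adams allocation: Lowland 4, Central 10, Coastal 2, Highland 2, North 2.
Every allocation lies between the lower and upper quota.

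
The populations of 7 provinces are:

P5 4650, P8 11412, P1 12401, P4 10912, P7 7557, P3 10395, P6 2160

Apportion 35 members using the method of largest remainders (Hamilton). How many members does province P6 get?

Standard divisor: 59487 ÷ 35 ≈ 1699.629.
Standard quotas: P5 2.7359, P8 6.7144, P1 7.2963, P4 6.4202, P7 4.4463, P3 6.1160, P6 1.2709.
Lower quotas: P5 2, P8 6, P1 7, P4 6, P7 4, P3 6, P6 1 (sum 32, leaving 3 seats).
Remainders in descending order: P5 0.7359, P8 0.7144, P7 0.4463, P4 0.4202, P1 0.2963, P6 0.2709, P3 0.1160.
Largest remainders: P5, P8, P7 receive the extra seats.
P6 receives 1.

1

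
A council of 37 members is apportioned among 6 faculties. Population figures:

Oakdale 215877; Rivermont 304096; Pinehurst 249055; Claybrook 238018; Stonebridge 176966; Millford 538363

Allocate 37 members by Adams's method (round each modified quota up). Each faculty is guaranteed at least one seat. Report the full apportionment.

Standard divisor 1722375/37 ≈ 46550.676; standard quotas: Oakdale 4.637, Rivermont 6.533, Pinehurst 5.350, Claybrook 5.113, Stonebridge 3.802, Millford 11.565.
Rounding up gives 5, 7, 6, 6, 4, 12 = 40 seats, so the divisor must be adjusted.
With modified divisor 50200: modified quotas Oakdale 4.300, Rivermont 6.058, Pinehurst 4.961, Claybrook 4.741, Stonebridge 3.525, Millford 10.724.
Rounding up: Oakdale 5, Rivermont 7, Pinehurst 5, Claybrook 5, Stonebridge 4, Millford 11 (total 37).

Oakdale=5, Rivermont=7, Pinehurst=5, Claybrook=5, Stonebridge=4, Millford=11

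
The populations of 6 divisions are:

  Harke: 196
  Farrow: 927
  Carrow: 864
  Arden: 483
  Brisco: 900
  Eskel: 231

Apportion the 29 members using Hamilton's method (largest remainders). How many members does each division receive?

Total 3601; standard divisor 3601/29 ≈ 124.172.
Standard quotas: Harke 1.578, Farrow 7.465, Carrow 6.958, Arden 3.890, Brisco 7.248, Eskel 1.860.
Lower quotas: Harke 1, Farrow 7, Carrow 6, Arden 3, Brisco 7, Eskel 1 (sum 25, leaving 4 seats).
Remainders in descending order: Carrow 0.958, Arden 0.890, Eskel 0.860, Harke 0.578, Farrow 0.465, Brisco 0.248.
The surplus seats go to Carrow, Arden, Eskel, Harke.

Harke 2, Farrow 7, Carrow 7, Arden 4, Brisco 7, Eskel 2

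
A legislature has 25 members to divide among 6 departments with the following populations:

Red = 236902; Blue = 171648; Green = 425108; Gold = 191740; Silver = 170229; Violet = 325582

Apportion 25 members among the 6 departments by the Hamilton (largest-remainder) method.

The standard divisor is 1521209/25 ≈ 60848.36.
Standard quotas: Red 3.8933, Blue 2.8209, Green 6.9864, Gold 3.1511, Silver 2.7976, Violet 5.3507.
Lower quotas: Red 3, Blue 2, Green 6, Gold 3, Silver 2, Violet 5 (sum 21, leaving 4 seats).
Remainders in descending order: Green 0.9864, Red 0.8933, Blue 0.8209, Silver 0.7976, Violet 0.3507, Gold 0.1511.
Largest remainders: Green, Red, Blue, Silver receive the extra seats.

Red=4, Blue=3, Green=7, Gold=3, Silver=3, Violet=5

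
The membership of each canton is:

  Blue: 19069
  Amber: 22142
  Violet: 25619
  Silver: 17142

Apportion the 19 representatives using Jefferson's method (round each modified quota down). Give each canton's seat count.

Standard divisor 83972/19 ≈ 4419.579; standard quotas: Blue 4.315, Amber 5.010, Violet 5.797, Silver 3.879.
Rounding down gives 4, 5, 5, 3 = 17 seats, so the divisor must be adjusted.
With modified divisor 4000: modified quotas Blue 4.767, Amber 5.535, Violet 6.405, Silver 4.285.
Rounding down: Blue 4, Amber 5, Violet 6, Silver 4 (total 19).

Blue: 4; Amber: 5; Violet: 6; Silver: 4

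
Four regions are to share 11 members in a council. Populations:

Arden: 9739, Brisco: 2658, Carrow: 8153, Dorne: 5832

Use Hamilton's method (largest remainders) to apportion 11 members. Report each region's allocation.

Arden=4, Brisco=1, Carrow=3, Dorne=3

Total 26382; standard divisor 26382/11 ≈ 2398.364.
Standard quotas: Arden 4.0607, Brisco 1.1083, Carrow 3.3994, Dorne 2.4317.
Lower quotas: Arden 4, Brisco 1, Carrow 3, Dorne 2 (sum 10, leaving 1 seat).
Remainders in descending order: Dorne 0.4317, Carrow 0.3994, Brisco 0.1083, Arden 0.0607.
The surplus seat goes to Dorne.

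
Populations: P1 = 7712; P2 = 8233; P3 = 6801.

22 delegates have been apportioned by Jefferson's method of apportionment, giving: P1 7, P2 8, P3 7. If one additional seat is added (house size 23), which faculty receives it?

P1

Priority for the next seat is population ÷ (current seats + 1).
Priorities: P1 964.000, P2 914.778, P3 850.125.
Highest priority: P1.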